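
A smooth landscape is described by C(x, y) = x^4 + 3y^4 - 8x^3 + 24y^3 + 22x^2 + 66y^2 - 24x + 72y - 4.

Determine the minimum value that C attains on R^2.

C(x,y) separates as P(x) + Q(y) − 4, so its minimum is min P + min Q − 4.
P'(x) = 4(x - 3)(x - 2)(x - 1) vanishes at x ∈ {1, 2, 3}; Q'(y) = 12(y + 1)(y + 2)(y + 3) vanishes at y ∈ {-3, -2, -1}.
Local minima of P (where P''>0): P(1)=-9, P(3)=-9. Local minima of Q: Q(-3)=-27, Q(-1)=-27.
So the global minimum of C is P(1) + Q(-3) − 4 = -9 − 27 − 4 = -40, attained at (1, -3).

-40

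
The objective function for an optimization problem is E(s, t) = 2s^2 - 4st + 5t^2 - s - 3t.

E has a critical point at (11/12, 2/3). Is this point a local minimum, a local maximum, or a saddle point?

The Hessian of E is constant: H = [[4, -4], [-4, 10]].
det(H) = 4·10 − (-4)² = 24.
det(H) > 0 and tr(H) = 14 > 0, so H is positive definite and the point is a local minimum.

local minimum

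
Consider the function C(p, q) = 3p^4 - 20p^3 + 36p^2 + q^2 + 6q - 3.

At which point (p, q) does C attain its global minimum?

C(p,q) separates as A(p) + B(q) − 3, so its minimum is min A + min B − 3.
A'(p) = 12p(p - 3)(p - 2) vanishes at p ∈ {0, 2, 3}; B'(q) = 2q + 6 vanishes at q ∈ {-3}.
Local minima of A (where A''>0): A(0)=0, A(3)=27. Local minima of B: B(-3)=-9.
So the global minimum of C is A(0) + B(-3) − 3 = 0 − 9 − 3 = -12, attained at (0, -3).

(0, -3)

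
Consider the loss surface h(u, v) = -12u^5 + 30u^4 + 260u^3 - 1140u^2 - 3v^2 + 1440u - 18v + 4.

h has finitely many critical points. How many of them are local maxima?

h separates as a function of u plus a function of v, so ∇h=0 decouples.
∂h/∂u = -60(u - 3)(u - 2)(u - 1)(u + 4) = 0 at u ∈ {-4, 1, 2, 3}; ∂h/∂v = -6(v + 3) = 0 at v ∈ {-3}.
The Hessian is diagonal: diag(h_uu, h_vv). Second derivatives: h_uu(-4)=12600, h_uu(1)=-600, h_uu(2)=360, h_uu(3)=-840; h_vv(-3)=-6.
Local maxima occur where both diagonal entries negative: (1, -3), (3, -3). Count: 2.

2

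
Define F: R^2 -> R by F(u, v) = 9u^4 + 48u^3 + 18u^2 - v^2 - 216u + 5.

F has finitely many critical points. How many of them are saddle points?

F separates as a function of u plus a function of v, so ∇F=0 decouples.
∂F/∂u = 36(u - 1)(u + 2)(u + 3) = 0 at u ∈ {-3, -2, 1}; ∂F/∂v = -2v = 0 at v ∈ {0}.
The Hessian is diagonal: diag(F_uu, F_vv). Second derivatives: F_uu(-3)=144, F_uu(-2)=-108, F_uu(1)=432; F_vv(0)=-2.
Saddle points occur where the two diagonal entries have opposite signs: (-3, 0), (1, 0). Count: 2.

2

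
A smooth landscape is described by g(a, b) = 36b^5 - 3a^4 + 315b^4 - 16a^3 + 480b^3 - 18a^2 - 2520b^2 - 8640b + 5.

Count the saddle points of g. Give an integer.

g separates as a function of a plus a function of b, so ∇g=0 decouples.
∂g/∂a = -12a(a + 1)(a + 3) = 0 at a ∈ {-3, -1, 0}; ∂g/∂b = 180(b - 2)(b + 2)(b + 3)(b + 4) = 0 at b ∈ {-4, -3, -2, 2}.
The Hessian is diagonal: diag(g_aa, g_bb). Second derivatives: g_aa(-3)=-72, g_aa(-1)=24, g_aa(0)=-36; g_bb(-4)=-2160, g_bb(-3)=900, g_bb(-2)=-1440, g_bb(2)=21600.
Saddle points occur where the two diagonal entries have opposite signs: (-3, -3), (-3, 2), (-1, -4), (-1, -2), (0, -3), (0, 2). Count: 6.

6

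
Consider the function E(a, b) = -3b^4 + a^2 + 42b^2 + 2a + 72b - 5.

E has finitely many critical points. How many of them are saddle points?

E separates as a function of a plus a function of b, so ∇E=0 decouples.
∂E/∂a = 2(a + 1) = 0 at a ∈ {-1}; ∂E/∂b = -12(b - 3)(b + 1)(b + 2) = 0 at b ∈ {-2, -1, 3}.
The Hessian is diagonal: diag(E_aa, E_bb). Second derivatives: E_aa(-1)=2; E_bb(-2)=-60, E_bb(-1)=48, E_bb(3)=-240.
Saddle points occur where the two diagonal entries have opposite signs: (-1, -2), (-1, 3). Count: 2.

2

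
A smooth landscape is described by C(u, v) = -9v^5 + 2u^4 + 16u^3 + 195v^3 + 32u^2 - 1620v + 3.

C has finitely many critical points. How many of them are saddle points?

C separates as a function of u plus a function of v, so ∇C=0 decouples.
∂C/∂u = 8u(u + 2)(u + 4) = 0 at u ∈ {-4, -2, 0}; ∂C/∂v = -45(v - 3)(v - 2)(v + 2)(v + 3) = 0 at v ∈ {-3, -2, 2, 3}.
The Hessian is diagonal: diag(C_uu, C_vv). Second derivatives: C_uu(-4)=64, C_uu(-2)=-32, C_uu(0)=64; C_vv(-3)=1350, C_vv(-2)=-900, C_vv(2)=900, C_vv(3)=-1350.
Saddle points occur where the two diagonal entries have opposite signs: (-4, -2), (-4, 3), (-2, -3), (-2, 2), (0, -2), (0, 3). Count: 6.

6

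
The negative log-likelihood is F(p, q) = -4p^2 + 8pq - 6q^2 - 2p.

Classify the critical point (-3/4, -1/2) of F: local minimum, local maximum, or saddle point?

local maximum

The Hessian of F is constant: H = [[-8, 8], [8, -12]].
det(H) = (-8)·(-12) − 8² = 32.
det(H) > 0 and tr(H) = -20 < 0, so H is negative definite and the point is a local maximum.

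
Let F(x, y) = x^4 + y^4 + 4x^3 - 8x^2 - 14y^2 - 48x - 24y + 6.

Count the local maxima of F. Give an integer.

F separates as a function of x plus a function of y, so ∇F=0 decouples.
∂F/∂x = 4(x - 2)(x + 2)(x + 3) = 0 at x ∈ {-3, -2, 2}; ∂F/∂y = 4(y - 3)(y + 1)(y + 2) = 0 at y ∈ {-2, -1, 3}.
The Hessian is diagonal: diag(F_xx, F_yy). Second derivatives: F_xx(-3)=20, F_xx(-2)=-16, F_xx(2)=80; F_yy(-2)=20, F_yy(-1)=-16, F_yy(3)=80.
Local maxima occur where both diagonal entries negative: (-2, -1). Count: 1.

1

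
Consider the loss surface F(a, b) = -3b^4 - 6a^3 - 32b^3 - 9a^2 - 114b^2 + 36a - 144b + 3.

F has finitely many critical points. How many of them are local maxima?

F separates as a function of a plus a function of b, so ∇F=0 decouples.
∂F/∂a = -18(a - 1)(a + 2) = 0 at a ∈ {-2, 1}; ∂F/∂b = -12(b + 1)(b + 3)(b + 4) = 0 at b ∈ {-4, -3, -1}.
The Hessian is diagonal: diag(F_aa, F_bb). Second derivatives: F_aa(-2)=54, F_aa(1)=-54; F_bb(-4)=-36, F_bb(-3)=24, F_bb(-1)=-72.
Local maxima occur where both diagonal entries negative: (1, -4), (1, -1). Count: 2.

2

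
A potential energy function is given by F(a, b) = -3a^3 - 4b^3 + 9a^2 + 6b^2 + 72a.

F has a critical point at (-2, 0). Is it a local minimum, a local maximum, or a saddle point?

local minimum

The mixed partial ∂²F/∂a∂b is 0, so the Hessian at any point is diag(F_aa, F_bb) = diag(18(-a + 1), 12(-2b + 1)).
At (-2, 0): H = diag(54, 12).
Both eigenvalues are positive, so H is positive definite: a local minimum.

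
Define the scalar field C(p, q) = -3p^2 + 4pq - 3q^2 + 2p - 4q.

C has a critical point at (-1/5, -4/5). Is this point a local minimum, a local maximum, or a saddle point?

The Hessian of C is constant: H = [[-6, 4], [4, -6]].
det(H) = (-6)·(-6) − 4² = 20.
det(H) > 0 and tr(H) = -12 < 0, so H is negative definite and the point is a local maximum.

local maximum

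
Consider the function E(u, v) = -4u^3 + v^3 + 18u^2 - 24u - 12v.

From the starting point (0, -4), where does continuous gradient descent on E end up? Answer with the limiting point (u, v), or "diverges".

E is separable, so gradient descent decouples: u follows -∂E/∂u, v follows -∂E/∂v.
∂E/∂u = -12(u - 2)(u - 1); at u=0 this is -24, so u increases.
∂E/∂v = 3(v - 2)(v + 2); at v=-4 this is 36, so v decreases.
The v-coordinate has no critical point in that direction and runs off to infinity.

diverges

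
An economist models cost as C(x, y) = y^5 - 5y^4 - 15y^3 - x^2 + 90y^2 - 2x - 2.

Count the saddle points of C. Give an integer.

C separates as a function of x plus a function of y, so ∇C=0 decouples.
∂C/∂x = -2(x + 1) = 0 at x ∈ {-1}; ∂C/∂y = 5y(y - 4)(y - 3)(y + 3) = 0 at y ∈ {-3, 0, 3, 4}.
The Hessian is diagonal: diag(C_xx, C_yy). Second derivatives: C_xx(-1)=-2; C_yy(-3)=-630, C_yy(0)=180, C_yy(3)=-90, C_yy(4)=140.
Saddle points occur where the two diagonal entries have opposite signs: (-1, 0), (-1, 4). Count: 2.

2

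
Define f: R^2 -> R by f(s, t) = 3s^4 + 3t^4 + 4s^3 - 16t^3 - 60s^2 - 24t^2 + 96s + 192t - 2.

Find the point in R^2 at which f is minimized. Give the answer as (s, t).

(-4, -2)

f(s,t) separates as P(s) + Q(t) − 2, so its minimum is min P + min Q − 2.
P'(s) = 12(s - 2)(s - 1)(s + 4) vanishes at s ∈ {-4, 1, 2}; Q'(t) = 12(t - 4)(t - 2)(t + 2) vanishes at t ∈ {-2, 2, 4}.
Local minima of P (where P''>0): P(-4)=-832, P(2)=32. Local minima of Q: Q(-2)=-304, Q(4)=128.
So the global minimum of f is P(-4) + Q(-2) − 2 = -832 − 304 − 2 = -1138, attained at (-4, -2).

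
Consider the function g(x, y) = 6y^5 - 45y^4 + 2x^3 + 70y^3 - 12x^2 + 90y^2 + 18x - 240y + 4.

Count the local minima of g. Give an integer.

g separates as a function of x plus a function of y, so ∇g=0 decouples.
∂g/∂x = 6(x - 3)(x - 1) = 0 at x ∈ {1, 3}; ∂g/∂y = 30(y - 4)(y - 2)(y - 1)(y + 1) = 0 at y ∈ {-1, 1, 2, 4}.
The Hessian is diagonal: diag(g_xx, g_yy). Second derivatives: g_xx(1)=-12, g_xx(3)=12; g_yy(-1)=-900, g_yy(1)=180, g_yy(2)=-180, g_yy(4)=900.
Local minima occur where both diagonal entries positive: (3, 1), (3, 4). Count: 2.

2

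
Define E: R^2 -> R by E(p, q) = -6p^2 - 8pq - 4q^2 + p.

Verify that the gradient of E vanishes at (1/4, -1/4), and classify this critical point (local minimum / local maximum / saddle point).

∇E = (-12p - 8q + 1, -8p - 8q); substituting (1/4, -1/4) gives ∇E = (0, 0), so (1/4, -1/4) is indeed a critical point.
The Hessian of E is constant: H = [[-12, -8], [-8, -8]].
det(H) = (-12)·(-8) − (-8)² = 32.
det(H) > 0 and tr(H) = -20 < 0, so H is negative definite and the point is a local maximum.

local maximum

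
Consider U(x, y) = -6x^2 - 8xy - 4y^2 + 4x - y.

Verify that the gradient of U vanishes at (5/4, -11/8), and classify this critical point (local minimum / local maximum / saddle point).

local maximum

∇U = (-12x - 8y + 4, -8x - 8y - 1); substituting (5/4, -11/8) gives ∇U = (0, 0), so (5/4, -11/8) is indeed a critical point.
The Hessian of U is constant: H = [[-12, -8], [-8, -8]].
det(H) = (-12)·(-8) − (-8)² = 32.
det(H) > 0 and tr(H) = -20 < 0, so H is negative definite and the point is a local maximum.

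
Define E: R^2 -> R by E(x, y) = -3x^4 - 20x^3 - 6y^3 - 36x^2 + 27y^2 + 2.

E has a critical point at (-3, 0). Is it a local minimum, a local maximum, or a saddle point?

saddle point

The mixed partial ∂²E/∂x∂y is 0, so the Hessian at any point is diag(E_xx, E_yy) = diag(-12(3x^2 + 10x + 6), 18(-2y + 3)).
At (-3, 0): H = diag(-36, 54).
The eigenvalues have opposite signs, so H is indefinite: a saddle point.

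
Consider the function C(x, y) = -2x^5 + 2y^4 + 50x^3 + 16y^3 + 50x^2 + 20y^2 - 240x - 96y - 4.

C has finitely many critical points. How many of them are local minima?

4

C separates as a function of x plus a function of y, so ∇C=0 decouples.
∂C/∂x = -10(x - 4)(x - 1)(x + 2)(x + 3) = 0 at x ∈ {-3, -2, 1, 4}; ∂C/∂y = 8(y - 1)(y + 3)(y + 4) = 0 at y ∈ {-4, -3, 1}.
The Hessian is diagonal: diag(C_xx, C_yy). Second derivatives: C_xx(-3)=280, C_xx(-2)=-180, C_xx(1)=360, C_xx(4)=-1260; C_yy(-4)=40, C_yy(-3)=-32, C_yy(1)=160.
Local minima occur where both diagonal entries positive: (-3, -4), (-3, 1), (1, -4), (1, 1). Count: 4.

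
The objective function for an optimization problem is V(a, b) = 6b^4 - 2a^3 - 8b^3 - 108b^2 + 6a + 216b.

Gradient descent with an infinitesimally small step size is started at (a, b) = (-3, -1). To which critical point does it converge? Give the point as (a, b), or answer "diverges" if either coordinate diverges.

(-1, -3)

V is separable, so gradient descent decouples: a follows -∂V/∂a, b follows -∂V/∂b.
∂V/∂a = -6(a - 1)(a + 1); at a=-3 this is -48, so a increases.
∂V/∂b = 24(b - 3)(b - 1)(b + 3); at b=-1 this is 384, so b decreases.
a converges to its nearest critical value -1 (a local min of the a-part); b converges to -3. The iterate converges to (-1, -3).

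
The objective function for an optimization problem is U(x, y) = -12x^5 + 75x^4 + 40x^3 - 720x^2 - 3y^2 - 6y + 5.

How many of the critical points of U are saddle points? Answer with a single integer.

U separates as a function of x plus a function of y, so ∇U=0 decouples.
∂U/∂x = -60x(x - 4)(x - 3)(x + 2) = 0 at x ∈ {-2, 0, 3, 4}; ∂U/∂y = -6(y + 1) = 0 at y ∈ {-1}.
The Hessian is diagonal: diag(U_xx, U_yy). Second derivatives: U_xx(-2)=3600, U_xx(0)=-1440, U_xx(3)=900, U_xx(4)=-1440; U_yy(-1)=-6.
Saddle points occur where the two diagonal entries have opposite signs: (-2, -1), (3, -1). Count: 2.

2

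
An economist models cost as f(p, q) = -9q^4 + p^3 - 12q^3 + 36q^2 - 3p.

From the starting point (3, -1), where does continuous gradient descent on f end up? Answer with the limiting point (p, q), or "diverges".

f is separable, so gradient descent decouples: p follows -∂f/∂p, q follows -∂f/∂q.
∂f/∂p = 3(p - 1)(p + 1); at p=3 this is 24, so p decreases.
∂f/∂q = -36q(q - 1)(q + 2); at q=-1 this is -72, so q increases.
p converges to its nearest critical value 1 (a local min of the p-part); q converges to 0. The iterate converges to (1, 0).

(1, 0)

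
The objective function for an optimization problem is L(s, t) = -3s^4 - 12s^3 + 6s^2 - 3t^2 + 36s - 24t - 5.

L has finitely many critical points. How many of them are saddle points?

L separates as a function of s plus a function of t, so ∇L=0 decouples.
∂L/∂s = -12(s - 1)(s + 1)(s + 3) = 0 at s ∈ {-3, -1, 1}; ∂L/∂t = -6(t + 4) = 0 at t ∈ {-4}.
The Hessian is diagonal: diag(L_ss, L_tt). Second derivatives: L_ss(-3)=-96, L_ss(-1)=48, L_ss(1)=-96; L_tt(-4)=-6.
Saddle points occur where the two diagonal entries have opposite signs: (-1, -4). Count: 1.

1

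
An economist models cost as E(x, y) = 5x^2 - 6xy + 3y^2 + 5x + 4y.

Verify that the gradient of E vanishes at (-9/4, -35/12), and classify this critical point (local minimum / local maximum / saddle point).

∇E = (10x - 6y + 5, -6x + 6y + 4); substituting (-9/4, -35/12) gives ∇E = (0, 0), so (-9/4, -35/12) is indeed a critical point.
The Hessian of E is constant: H = [[10, -6], [-6, 6]].
det(H) = 10·6 − (-6)² = 24.
det(H) > 0 and tr(H) = 16 > 0, so H is positive definite and the point is a local minimum.

local minimum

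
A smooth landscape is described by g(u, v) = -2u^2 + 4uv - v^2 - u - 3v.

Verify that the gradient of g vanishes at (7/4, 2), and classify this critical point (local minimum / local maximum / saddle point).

∇g = (-4u + 4v - 1, 4u - 2v - 3); substituting (7/4, 2) gives ∇g = (0, 0), so (7/4, 2) is indeed a critical point.
The Hessian of g is constant: H = [[-4, 4], [4, -2]].
det(H) = (-4)·(-2) − 4² = -8.
Since det(H) < 0, H is indefinite and the critical point is a saddle point.

saddle point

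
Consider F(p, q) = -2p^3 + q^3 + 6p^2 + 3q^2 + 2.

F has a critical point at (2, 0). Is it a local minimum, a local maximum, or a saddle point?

saddle point

The mixed partial ∂²F/∂p∂q is 0, so the Hessian at any point is diag(F_pp, F_qq) = diag(12(-p + 1), 6(q + 1)).
At (2, 0): H = diag(-12, 6).
The eigenvalues have opposite signs, so H is indefinite: a saddle point.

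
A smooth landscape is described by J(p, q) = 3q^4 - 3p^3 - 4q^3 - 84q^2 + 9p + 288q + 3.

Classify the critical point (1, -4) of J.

saddle point

The mixed partial ∂²J/∂p∂q is 0, so the Hessian at any point is diag(J_pp, J_qq) = diag(-18p, 12(3q^2 - 2q - 14)).
At (1, -4): H = diag(-18, 504).
The eigenvalues have opposite signs, so H is indefinite: a saddle point.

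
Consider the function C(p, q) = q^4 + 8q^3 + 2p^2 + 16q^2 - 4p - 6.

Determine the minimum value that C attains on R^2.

C(p,q) separates as A(p) + B(q) − 6, so its minimum is min A + min B − 6.
A'(p) = 4p - 4 vanishes at p ∈ {1}; B'(q) = 4q(q + 2)(q + 4) vanishes at q ∈ {-4, -2, 0}.
Local minima of A (where A''>0): A(1)=-2. Local minima of B: B(-4)=0, B(0)=0.
So the global minimum of C is A(1) + B(-4) − 6 = -2 + 0 − 6 = -8, attained at (1, -4).

-8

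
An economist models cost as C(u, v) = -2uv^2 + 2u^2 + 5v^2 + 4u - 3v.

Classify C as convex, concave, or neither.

neither

The term -2uv^2 is cubic, so the Hessian is not constant.
∂²C/∂v² = -4u + 10, which takes both signs as u varies (negative for sufficiently large u). A diagonal entry of the Hessian changing sign means the Hessian is neither positive- nor negative-semidefinite on all of R^2.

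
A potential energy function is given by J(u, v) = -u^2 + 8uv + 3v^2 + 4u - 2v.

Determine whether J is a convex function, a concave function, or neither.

neither

J is quadratic, so its Hessian is the constant matrix H = [[-2, 8], [8, 6]].
det(H) = -76, tr(H) = 4.
det(H) < 0, so H is indefinite: neither convex nor concave.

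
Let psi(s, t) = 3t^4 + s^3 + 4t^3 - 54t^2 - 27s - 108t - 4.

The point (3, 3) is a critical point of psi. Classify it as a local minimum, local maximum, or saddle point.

local minimum

The mixed partial ∂²psi/∂s∂t is 0, so the Hessian at any point is diag(psi_ss, psi_tt) = diag(6s, 12(3t^2 + 2t - 9)).
At (3, 3): H = diag(18, 288).
Both eigenvalues are positive, so H is positive definite: a local minimum.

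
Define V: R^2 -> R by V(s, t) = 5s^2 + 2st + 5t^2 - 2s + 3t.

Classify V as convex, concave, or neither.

convex

V is quadratic, so its Hessian is the constant matrix H = [[10, 2], [2, 10]].
det(H) = 96, tr(H) = 20.
det(H) > 0 and tr(H) > 0, so H is positive definite everywhere: convex.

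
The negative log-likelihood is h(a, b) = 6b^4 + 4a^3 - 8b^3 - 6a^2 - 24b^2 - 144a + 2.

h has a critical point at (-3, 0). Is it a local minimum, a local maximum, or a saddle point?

local maximum

The mixed partial ∂²h/∂a∂b is 0, so the Hessian at any point is diag(h_aa, h_bb) = diag(12(2a - 1), 24(3b^2 - 2b - 2)).
At (-3, 0): H = diag(-84, -48).
Both eigenvalues are negative, so H is negative definite: a local maximum.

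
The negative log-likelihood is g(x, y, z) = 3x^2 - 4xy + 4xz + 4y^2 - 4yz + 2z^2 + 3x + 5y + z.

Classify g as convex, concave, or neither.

convex

g is quadratic, so its Hessian is the constant matrix H = [[6, -4, 4], [-4, 8, -4], [4, -4, 4]].
Leading principal minors: 6, 32, 32.
All positive ⇒ H ≻ 0 ⇒ convex.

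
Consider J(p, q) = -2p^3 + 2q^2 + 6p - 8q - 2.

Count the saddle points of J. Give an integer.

1

J separates as a function of p plus a function of q, so ∇J=0 decouples.
∂J/∂p = -6(p - 1)(p + 1) = 0 at p ∈ {-1, 1}; ∂J/∂q = 4(q - 2) = 0 at q ∈ {2}.
The Hessian is diagonal: diag(J_pp, J_qq). Second derivatives: J_pp(-1)=12, J_pp(1)=-12; J_qq(2)=4.
Saddle points occur where the two diagonal entries have opposite signs: (1, 2). Count: 1.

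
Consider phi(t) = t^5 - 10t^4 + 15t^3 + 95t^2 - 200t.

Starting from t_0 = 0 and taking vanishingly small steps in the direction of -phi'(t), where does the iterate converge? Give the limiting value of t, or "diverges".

phi'(t) = 5(t - 5)(t - 4)(t - 1)(t + 2), so phi'(0) = -200.
Gradient descent moves in the -phi' direction, i.e. t is increasing.
The nearest critical point in that direction is t = 1, where phi'' = 180 > 0 (a local minimum). The iterate converges there.

1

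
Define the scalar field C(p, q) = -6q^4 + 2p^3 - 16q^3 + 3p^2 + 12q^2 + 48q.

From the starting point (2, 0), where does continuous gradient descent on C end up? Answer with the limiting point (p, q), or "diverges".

C is separable, so gradient descent decouples: p follows -∂C/∂p, q follows -∂C/∂q.
∂C/∂p = 6p(p + 1); at p=2 this is 36, so p decreases.
∂C/∂q = -24(q - 1)(q + 1)(q + 2); at q=0 this is 48, so q decreases.
p converges to its nearest critical value 0 (a local min of the p-part); q converges to -1. The iterate converges to (0, -1).

(0, -1)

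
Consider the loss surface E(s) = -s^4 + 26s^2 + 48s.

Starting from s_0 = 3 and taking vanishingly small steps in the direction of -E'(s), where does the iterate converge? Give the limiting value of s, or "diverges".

E'(s) = -4(s - 4)(s + 1)(s + 3), so E'(3) = 96.
Gradient descent moves in the -E' direction, i.e. s is decreasing.
The nearest critical point in that direction is s = -1, where E'' = 40 > 0 (a local minimum). The iterate converges there.

-1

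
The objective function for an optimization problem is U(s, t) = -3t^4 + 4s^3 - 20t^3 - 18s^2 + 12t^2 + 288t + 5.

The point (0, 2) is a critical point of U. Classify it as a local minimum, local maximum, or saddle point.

The mixed partial ∂²U/∂s∂t is 0, so the Hessian at any point is diag(U_ss, U_tt) = diag(12(2s - 3), 12(-3t^2 - 10t + 2)).
At (0, 2): H = diag(-36, -360).
Both eigenvalues are negative, so H is negative definite: a local maximum.

local maximum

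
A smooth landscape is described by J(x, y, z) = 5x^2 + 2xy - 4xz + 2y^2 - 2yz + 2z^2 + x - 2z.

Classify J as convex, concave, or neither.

convex

J is quadratic, so its Hessian is the constant matrix H = [[10, 2, -4], [2, 4, -2], [-4, -2, 4]].
Leading principal minors: 10, 36, 72.
All positive ⇒ H ≻ 0 ⇒ convex.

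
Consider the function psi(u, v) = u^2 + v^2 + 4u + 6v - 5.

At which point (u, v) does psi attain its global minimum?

psi(u,v) separates as P(u) + Q(v) − 5, so its minimum is min P + min Q − 5.
P'(u) = 2u + 4 vanishes at u ∈ {-2}; Q'(v) = 2v + 6 vanishes at v ∈ {-3}.
Local minima of P (where P''>0): P(-2)=-4. Local minima of Q: Q(-3)=-9.
So the global minimum of psi is P(-2) + Q(-3) − 5 = -4 − 9 − 5 = -18, attained at (-2, -3).

(-2, -3)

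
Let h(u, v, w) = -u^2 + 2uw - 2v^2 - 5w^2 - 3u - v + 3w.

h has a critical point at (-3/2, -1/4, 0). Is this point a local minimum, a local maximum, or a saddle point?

local maximum

The Hessian is constant: H = [[-2, 0, 2], [0, -4, 0], [2, 0, -10]].
Leading principal minors: Δ₁ = -2, Δ₂ = 8, Δ₃ = -64.
The minors alternate sign starting negative (−, +, −), so H is negative definite: a local maximum.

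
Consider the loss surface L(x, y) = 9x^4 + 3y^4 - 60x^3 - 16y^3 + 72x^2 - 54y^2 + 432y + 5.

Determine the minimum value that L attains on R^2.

-1486

L(x,y) separates as P(x) + Q(y) + 5, so its minimum is min P + min Q + 5.
P'(x) = 36x(x - 4)(x - 1) vanishes at x ∈ {0, 1, 4}; Q'(y) = 12(y - 4)(y - 3)(y + 3) vanishes at y ∈ {-3, 3, 4}.
Local minima of P (where P''>0): P(0)=0, P(4)=-384. Local minima of Q: Q(-3)=-1107, Q(4)=608.
So the global minimum of L is P(4) + Q(-3) + 5 = -384 − 1107 + 5 = -1486, attained at (4, -3).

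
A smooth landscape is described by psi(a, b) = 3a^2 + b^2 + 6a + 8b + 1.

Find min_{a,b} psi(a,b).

psi(a,b) separates as P(a) + Q(b) + 1, so its minimum is min P + min Q + 1.
P'(a) = 6a + 6 vanishes at a ∈ {-1}; Q'(b) = 2b + 8 vanishes at b ∈ {-4}.
Local minima of P (where P''>0): P(-1)=-3. Local minima of Q: Q(-4)=-16.
So the global minimum of psi is P(-1) + Q(-4) + 1 = -3 − 16 + 1 = -18, attained at (-1, -4).

-18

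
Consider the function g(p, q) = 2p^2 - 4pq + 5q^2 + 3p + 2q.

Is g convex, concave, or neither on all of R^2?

g is quadratic, so its Hessian is the constant matrix H = [[4, -4], [-4, 10]].
det(H) = 24, tr(H) = 14.
det(H) > 0 and tr(H) > 0, so H is positive definite everywhere: convex.

convex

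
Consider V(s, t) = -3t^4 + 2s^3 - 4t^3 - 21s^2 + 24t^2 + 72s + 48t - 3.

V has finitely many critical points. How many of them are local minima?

1

V separates as a function of s plus a function of t, so ∇V=0 decouples.
∂V/∂s = 6(s - 4)(s - 3) = 0 at s ∈ {3, 4}; ∂V/∂t = -12(t - 2)(t + 1)(t + 2) = 0 at t ∈ {-2, -1, 2}.
The Hessian is diagonal: diag(V_ss, V_tt). Second derivatives: V_ss(3)=-6, V_ss(4)=6; V_tt(-2)=-48, V_tt(-1)=36, V_tt(2)=-144.
Local minima occur where both diagonal entries positive: (4, -1). Count: 1.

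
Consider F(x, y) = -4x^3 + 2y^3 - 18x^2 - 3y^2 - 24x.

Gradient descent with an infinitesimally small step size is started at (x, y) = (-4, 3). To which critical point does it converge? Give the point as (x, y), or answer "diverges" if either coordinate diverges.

F is separable, so gradient descent decouples: x follows -∂F/∂x, y follows -∂F/∂y.
∂F/∂x = -12(x + 1)(x + 2); at x=-4 this is -72, so x increases.
∂F/∂y = 6y(y - 1); at y=3 this is 36, so y decreases.
x converges to its nearest critical value -2 (a local min of the x-part); y converges to 1. The iterate converges to (-2, 1).

(-2, 1)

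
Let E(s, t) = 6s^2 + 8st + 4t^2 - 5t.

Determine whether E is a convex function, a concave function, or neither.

E is quadratic, so its Hessian is the constant matrix H = [[12, 8], [8, 8]].
det(H) = 32, tr(H) = 20.
det(H) > 0 and tr(H) > 0, so H is positive definite everywhere: convex.

convex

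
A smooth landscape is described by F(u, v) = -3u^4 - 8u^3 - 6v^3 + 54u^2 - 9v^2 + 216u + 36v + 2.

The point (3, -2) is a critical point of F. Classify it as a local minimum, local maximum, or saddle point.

saddle point

The mixed partial ∂²F/∂u∂v is 0, so the Hessian at any point is diag(F_uu, F_vv) = diag(12(-3u^2 - 4u + 9), -18(2v + 1)).
At (3, -2): H = diag(-360, 54).
The eigenvalues have opposite signs, so H is indefinite: a saddle point.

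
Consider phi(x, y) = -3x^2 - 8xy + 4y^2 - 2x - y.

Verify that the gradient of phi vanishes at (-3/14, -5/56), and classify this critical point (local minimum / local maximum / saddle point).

∇phi = (-6x - 8y - 2, -8x + 8y - 1); substituting (-3/14, -5/56) gives ∇phi = (0, 0), so (-3/14, -5/56) is indeed a critical point.
The Hessian of phi is constant: H = [[-6, -8], [-8, 8]].
det(H) = (-6)·8 − (-8)² = -112.
Since det(H) < 0, H is indefinite and the critical point is a saddle point.

saddle point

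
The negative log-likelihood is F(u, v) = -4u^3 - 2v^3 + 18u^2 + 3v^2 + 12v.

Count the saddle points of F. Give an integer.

2

F separates as a function of u plus a function of v, so ∇F=0 decouples.
∂F/∂u = -12u(u - 3) = 0 at u ∈ {0, 3}; ∂F/∂v = -6(v - 2)(v + 1) = 0 at v ∈ {-1, 2}.
The Hessian is diagonal: diag(F_uu, F_vv). Second derivatives: F_uu(0)=36, F_uu(3)=-36; F_vv(-1)=18, F_vv(2)=-18.
Saddle points occur where the two diagonal entries have opposite signs: (0, 2), (3, -1). Count: 2.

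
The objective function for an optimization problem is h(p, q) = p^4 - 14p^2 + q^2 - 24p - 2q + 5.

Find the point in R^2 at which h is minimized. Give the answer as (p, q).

(3, 1)

h(p,q) separates as A(p) + B(q) + 5, so its minimum is min A + min B + 5.
A'(p) = 4(p - 3)(p + 1)(p + 2) vanishes at p ∈ {-2, -1, 3}; B'(q) = 2q - 2 vanishes at q ∈ {1}.
Local minima of A (where A''>0): A(-2)=8, A(3)=-117. Local minima of B: B(1)=-1.
So the global minimum of h is A(3) + B(1) + 5 = -117 − 1 + 5 = -113, attained at (3, 1).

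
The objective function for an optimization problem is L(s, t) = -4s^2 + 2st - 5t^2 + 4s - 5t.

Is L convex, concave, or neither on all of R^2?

concave

L is quadratic, so its Hessian is the constant matrix H = [[-8, 2], [2, -10]].
det(H) = 76, tr(H) = -18.
det(H) > 0 and tr(H) < 0, so H is negative definite everywhere: concave.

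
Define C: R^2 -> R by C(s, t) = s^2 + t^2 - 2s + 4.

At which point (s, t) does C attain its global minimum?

C(s,t) separates as P(s) + Q(t) + 4, so its minimum is min P + min Q + 4.
P'(s) = 2s - 2 vanishes at s ∈ {1}; Q'(t) = 2t vanishes at t ∈ {0}.
Local minima of P (where P''>0): P(1)=-1. Local minima of Q: Q(0)=0.
So the global minimum of C is P(1) + Q(0) + 4 = -1 + 0 + 4 = 3, attained at (1, 0).

(1, 0)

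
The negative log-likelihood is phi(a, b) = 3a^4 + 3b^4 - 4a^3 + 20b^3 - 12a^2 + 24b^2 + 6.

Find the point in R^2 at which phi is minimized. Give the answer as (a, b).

phi(a,b) separates as P(a) + Q(b) + 6, so its minimum is min P + min Q + 6.
P'(a) = 12a(a - 2)(a + 1) vanishes at a ∈ {-1, 0, 2}; Q'(b) = 12b(b + 1)(b + 4) vanishes at b ∈ {-4, -1, 0}.
Local minima of P (where P''>0): P(-1)=-5, P(2)=-32. Local minima of Q: Q(-4)=-128, Q(0)=0.
So the global minimum of phi is P(2) + Q(-4) + 6 = -32 − 128 + 6 = -154, attained at (2, -4).

(2, -4)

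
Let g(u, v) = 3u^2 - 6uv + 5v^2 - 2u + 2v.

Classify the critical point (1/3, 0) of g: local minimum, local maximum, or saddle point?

local minimum

The Hessian of g is constant: H = [[6, -6], [-6, 10]].
det(H) = 6·10 − (-6)² = 24.
det(H) > 0 and tr(H) = 16 > 0, so H is positive definite and the point is a local minimum.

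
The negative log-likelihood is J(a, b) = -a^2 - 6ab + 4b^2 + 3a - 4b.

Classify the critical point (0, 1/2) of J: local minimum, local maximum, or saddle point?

The Hessian of J is constant: H = [[-2, -6], [-6, 8]].
det(H) = (-2)·8 − (-6)² = -52.
Since det(H) < 0, H is indefinite and the critical point is a saddle point.

saddle point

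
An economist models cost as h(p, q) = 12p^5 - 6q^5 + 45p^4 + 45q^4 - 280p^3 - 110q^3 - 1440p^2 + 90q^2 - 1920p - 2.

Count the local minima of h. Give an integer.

4

h separates as a function of p plus a function of q, so ∇h=0 decouples.
∂h/∂p = 60(p - 4)(p + 1)(p + 2)(p + 4) = 0 at p ∈ {-4, -2, -1, 4}; ∂h/∂q = -30q(q - 3)(q - 2)(q - 1) = 0 at q ∈ {0, 1, 2, 3}.
The Hessian is diagonal: diag(h_pp, h_qq). Second derivatives: h_pp(-4)=-2880, h_pp(-2)=720, h_pp(-1)=-900, h_pp(4)=14400; h_qq(0)=180, h_qq(1)=-60, h_qq(2)=60, h_qq(3)=-180.
Local minima occur where both diagonal entries positive: (-2, 0), (-2, 2), (4, 0), (4, 2). Count: 4.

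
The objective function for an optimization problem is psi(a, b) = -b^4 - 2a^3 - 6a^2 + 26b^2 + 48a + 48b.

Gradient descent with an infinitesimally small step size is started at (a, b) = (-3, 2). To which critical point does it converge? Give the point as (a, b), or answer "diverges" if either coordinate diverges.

psi is separable, so gradient descent decouples: a follows -∂psi/∂a, b follows -∂psi/∂b.
∂psi/∂a = -6(a - 2)(a + 4); at a=-3 this is 30, so a decreases.
∂psi/∂b = -4(b - 4)(b + 1)(b + 3); at b=2 this is 120, so b decreases.
a converges to its nearest critical value -4 (a local min of the a-part); b converges to -1. The iterate converges to (-4, -1).

(-4, -1)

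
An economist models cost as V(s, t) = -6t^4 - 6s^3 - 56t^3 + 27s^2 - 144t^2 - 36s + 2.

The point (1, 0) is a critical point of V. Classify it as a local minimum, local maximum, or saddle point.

The mixed partial ∂²V/∂s∂t is 0, so the Hessian at any point is diag(V_ss, V_tt) = diag(18(-2s + 3), -24(3t^2 + 14t + 12)).
At (1, 0): H = diag(18, -288).
The eigenvalues have opposite signs, so H is indefinite: a saddle point.

saddle point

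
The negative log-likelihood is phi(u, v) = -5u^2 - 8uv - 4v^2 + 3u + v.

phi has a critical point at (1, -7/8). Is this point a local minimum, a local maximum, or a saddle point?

local maximum

The Hessian of phi is constant: H = [[-10, -8], [-8, -8]].
det(H) = (-10)·(-8) − (-8)² = 16.
det(H) > 0 and tr(H) = -18 < 0, so H is negative definite and the point is a local maximum.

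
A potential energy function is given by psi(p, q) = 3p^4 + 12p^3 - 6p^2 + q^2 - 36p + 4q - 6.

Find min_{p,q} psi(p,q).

-37

psi(p,q) separates as A(p) + B(q) − 6, so its minimum is min A + min B − 6.
A'(p) = 12(p - 1)(p + 1)(p + 3) vanishes at p ∈ {-3, -1, 1}; B'(q) = 2q + 4 vanishes at q ∈ {-2}.
Local minima of A (where A''>0): A(-3)=-27, A(1)=-27. Local minima of B: B(-2)=-4.
So the global minimum of psi is A(-3) + B(-2) − 6 = -27 − 4 − 6 = -37, attained at (-3, -2).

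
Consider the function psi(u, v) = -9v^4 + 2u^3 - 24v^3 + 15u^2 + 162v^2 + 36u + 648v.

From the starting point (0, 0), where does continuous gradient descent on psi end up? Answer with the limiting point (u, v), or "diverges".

(-2, -2)

psi is separable, so gradient descent decouples: u follows -∂psi/∂u, v follows -∂psi/∂v.
∂psi/∂u = 6(u + 2)(u + 3); at u=0 this is 36, so u decreases.
∂psi/∂v = -36(v - 3)(v + 2)(v + 3); at v=0 this is 648, so v decreases.
u converges to its nearest critical value -2 (a local min of the u-part); v converges to -2. The iterate converges to (-2, -2).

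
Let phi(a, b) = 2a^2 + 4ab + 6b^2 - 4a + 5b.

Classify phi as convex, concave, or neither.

phi is quadratic, so its Hessian is the constant matrix H = [[4, 4], [4, 12]].
det(H) = 32, tr(H) = 16.
det(H) > 0 and tr(H) > 0, so H is positive definite everywhere: convex.

convex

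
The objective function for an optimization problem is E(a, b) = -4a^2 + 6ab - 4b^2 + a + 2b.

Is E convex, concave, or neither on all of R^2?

concave

E is quadratic, so its Hessian is the constant matrix H = [[-8, 6], [6, -8]].
det(H) = 28, tr(H) = -16.
det(H) > 0 and tr(H) < 0, so H is negative definite everywhere: concave.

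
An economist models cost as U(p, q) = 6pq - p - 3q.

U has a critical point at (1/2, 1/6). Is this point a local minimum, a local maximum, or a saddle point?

saddle point

The Hessian of U is constant: H = [[0, 6], [6, 0]].
det(H) = 0·0 − 6² = -36.
Since det(H) < 0, H is indefinite and the critical point is a saddle point.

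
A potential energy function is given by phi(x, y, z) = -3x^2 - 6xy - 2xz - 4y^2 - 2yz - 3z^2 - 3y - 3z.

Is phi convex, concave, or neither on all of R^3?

concave

phi is quadratic, so its Hessian is the constant matrix H = [[-6, -6, -2], [-6, -8, -2], [-2, -2, -6]].
Leading principal minors: -6, 12, -64.
Signs alternate −, +, − ⇒ H ≺ 0 ⇒ concave.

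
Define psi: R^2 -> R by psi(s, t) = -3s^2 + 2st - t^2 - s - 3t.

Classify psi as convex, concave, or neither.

psi is quadratic, so its Hessian is the constant matrix H = [[-6, 2], [2, -2]].
det(H) = 8, tr(H) = -8.
det(H) > 0 and tr(H) < 0, so H is negative definite everywhere: concave.

concave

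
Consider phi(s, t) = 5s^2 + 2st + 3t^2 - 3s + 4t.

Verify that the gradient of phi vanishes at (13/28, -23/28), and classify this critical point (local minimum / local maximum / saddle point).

local minimum

∇phi = (10s + 2t - 3, 2s + 6t + 4); substituting (13/28, -23/28) gives ∇phi = (0, 0), so (13/28, -23/28) is indeed a critical point.
The Hessian of phi is constant: H = [[10, 2], [2, 6]].
det(H) = 10·6 − 2² = 56.
det(H) > 0 and tr(H) = 16 > 0, so H is positive definite and the point is a local minimum.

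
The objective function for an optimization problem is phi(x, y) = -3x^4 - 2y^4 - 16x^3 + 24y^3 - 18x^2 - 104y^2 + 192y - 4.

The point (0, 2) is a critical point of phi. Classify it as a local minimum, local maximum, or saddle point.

local maximum

The mixed partial ∂²phi/∂x∂y is 0, so the Hessian at any point is diag(phi_xx, phi_yy) = diag(-12(3x^2 + 8x + 3), 8(-3y^2 + 18y - 26)).
At (0, 2): H = diag(-36, -16).
Both eigenvalues are negative, so H is negative definite: a local maximum.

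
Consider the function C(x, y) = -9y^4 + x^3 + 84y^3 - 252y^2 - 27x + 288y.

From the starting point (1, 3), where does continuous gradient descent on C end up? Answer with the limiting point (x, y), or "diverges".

(3, 2)

C is separable, so gradient descent decouples: x follows -∂C/∂x, y follows -∂C/∂y.
∂C/∂x = 3(x - 3)(x + 3); at x=1 this is -24, so x increases.
∂C/∂y = -36(y - 4)(y - 2)(y - 1); at y=3 this is 72, so y decreases.
x converges to its nearest critical value 3 (a local min of the x-part); y converges to 2. The iterate converges to (3, 2).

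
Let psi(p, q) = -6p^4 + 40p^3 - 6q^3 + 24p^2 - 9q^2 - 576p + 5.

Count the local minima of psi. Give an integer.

1

psi separates as a function of p plus a function of q, so ∇psi=0 decouples.
∂psi/∂p = -24(p - 4)(p - 3)(p + 2) = 0 at p ∈ {-2, 3, 4}; ∂psi/∂q = -18q(q + 1) = 0 at q ∈ {-1, 0}.
The Hessian is diagonal: diag(psi_pp, psi_qq). Second derivatives: psi_pp(-2)=-720, psi_pp(3)=120, psi_pp(4)=-144; psi_qq(-1)=18, psi_qq(0)=-18.
Local minima occur where both diagonal entries positive: (3, -1). Count: 1.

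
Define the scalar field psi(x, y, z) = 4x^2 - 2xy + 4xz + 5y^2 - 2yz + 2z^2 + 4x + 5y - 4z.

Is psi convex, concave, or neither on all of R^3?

psi is quadratic, so its Hessian is the constant matrix H = [[8, -2, 4], [-2, 10, -2], [4, -2, 4]].
Leading principal minors: 8, 76, 144.
All positive ⇒ H ≻ 0 ⇒ convex.

convex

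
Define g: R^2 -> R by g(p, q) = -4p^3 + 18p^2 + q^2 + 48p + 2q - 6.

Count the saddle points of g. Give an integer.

g separates as a function of p plus a function of q, so ∇g=0 decouples.
∂g/∂p = -12(p - 4)(p + 1) = 0 at p ∈ {-1, 4}; ∂g/∂q = 2(q + 1) = 0 at q ∈ {-1}.
The Hessian is diagonal: diag(g_pp, g_qq). Second derivatives: g_pp(-1)=60, g_pp(4)=-60; g_qq(-1)=2.
Saddle points occur where the two diagonal entries have opposite signs: (4, -1). Count: 1.

1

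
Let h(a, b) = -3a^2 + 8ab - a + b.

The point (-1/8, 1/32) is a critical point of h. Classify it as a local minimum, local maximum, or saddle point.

saddle point

The Hessian of h is constant: H = [[-6, 8], [8, 0]].
det(H) = (-6)·0 − 8² = -64.
Since det(H) < 0, H is indefinite and the critical point is a saddle point.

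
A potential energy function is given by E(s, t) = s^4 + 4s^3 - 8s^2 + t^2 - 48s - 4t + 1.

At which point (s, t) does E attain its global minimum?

(2, 2)

E(s,t) separates as P(s) + Q(t) + 1, so its minimum is min P + min Q + 1.
P'(s) = 4(s - 2)(s + 2)(s + 3) vanishes at s ∈ {-3, -2, 2}; Q'(t) = 2(t - 2) vanishes at t ∈ {2}.
Local minima of P (where P''>0): P(-3)=45, P(2)=-80. Local minima of Q: Q(2)=-4.
So the global minimum of E is P(2) + Q(2) + 1 = -80 − 4 + 1 = -83, attained at (2, 2).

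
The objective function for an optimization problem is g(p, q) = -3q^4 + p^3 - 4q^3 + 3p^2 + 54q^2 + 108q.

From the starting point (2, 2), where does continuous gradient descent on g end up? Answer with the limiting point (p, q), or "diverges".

g is separable, so gradient descent decouples: p follows -∂g/∂p, q follows -∂g/∂q.
∂g/∂p = 3p(p + 2); at p=2 this is 24, so p decreases.
∂g/∂q = -12(q - 3)(q + 1)(q + 3); at q=2 this is 180, so q decreases.
p converges to its nearest critical value 0 (a local min of the p-part); q converges to -1. The iterate converges to (0, -1).

(0, -1)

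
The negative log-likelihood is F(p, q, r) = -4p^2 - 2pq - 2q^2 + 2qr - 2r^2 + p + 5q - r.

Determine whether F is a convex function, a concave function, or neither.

concave

F is quadratic, so its Hessian is the constant matrix H = [[-8, -2, 0], [-2, -4, 2], [0, 2, -4]].
Leading principal minors: -8, 28, -80.
Signs alternate −, +, − ⇒ H ≺ 0 ⇒ concave.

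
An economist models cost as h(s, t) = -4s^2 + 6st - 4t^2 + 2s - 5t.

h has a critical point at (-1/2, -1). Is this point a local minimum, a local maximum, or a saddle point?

The Hessian of h is constant: H = [[-8, 6], [6, -8]].
det(H) = (-8)·(-8) − 6² = 28.
det(H) > 0 and tr(H) = -16 < 0, so H is negative definite and the point is a local maximum.

local maximum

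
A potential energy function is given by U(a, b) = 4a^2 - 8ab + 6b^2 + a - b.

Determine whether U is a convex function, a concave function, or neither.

U is quadratic, so its Hessian is the constant matrix H = [[8, -8], [-8, 12]].
det(H) = 32, tr(H) = 20.
det(H) > 0 and tr(H) > 0, so H is positive definite everywhere: convex.

convex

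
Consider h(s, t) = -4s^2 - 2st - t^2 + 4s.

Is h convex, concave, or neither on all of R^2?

h is quadratic, so its Hessian is the constant matrix H = [[-8, -2], [-2, -2]].
det(H) = 12, tr(H) = -10.
det(H) > 0 and tr(H) < 0, so H is negative definite everywhere: concave.

concave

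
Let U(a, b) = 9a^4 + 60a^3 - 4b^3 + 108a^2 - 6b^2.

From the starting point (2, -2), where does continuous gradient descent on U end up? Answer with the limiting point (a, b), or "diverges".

U is separable, so gradient descent decouples: a follows -∂U/∂a, b follows -∂U/∂b.
∂U/∂a = 36a(a + 2)(a + 3); at a=2 this is 1440, so a decreases.
∂U/∂b = -12b(b + 1); at b=-2 this is -24, so b increases.
a converges to its nearest critical value 0 (a local min of the a-part); b converges to -1. The iterate converges to (0, -1).

(0, -1)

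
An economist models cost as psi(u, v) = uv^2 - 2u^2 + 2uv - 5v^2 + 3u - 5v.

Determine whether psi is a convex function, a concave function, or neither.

neither

The term uv^2 is cubic, so the Hessian is not constant.
∂²psi/∂v² = 2u - 10, which takes both signs as u varies (negative for sufficiently negative u). A diagonal entry of the Hessian changing sign means the Hessian is neither positive- nor negative-semidefinite on all of R^2.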